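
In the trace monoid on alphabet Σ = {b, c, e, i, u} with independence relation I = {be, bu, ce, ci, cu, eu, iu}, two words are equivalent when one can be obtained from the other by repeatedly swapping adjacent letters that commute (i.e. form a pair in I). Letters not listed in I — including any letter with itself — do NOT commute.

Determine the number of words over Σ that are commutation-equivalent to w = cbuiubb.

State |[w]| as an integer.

21

drop 0:c onto floor
drop 1:b onto {0:c}
drop 2:u onto floor
drop 3:i onto {1:b}
drop 4:u onto {2:u}
drop 5:b onto {3:i}
drop 6:b onto {5:b}
ground layer = {0:c, 2:u}
drop-orders for the pieces not yet dropped (sum over which currently-grounded one goes next):
  1 to go: {4} 1  {6} 1
  2 to go: {2,4} 1  {4,6} 2  {5,6} 1
  3 to go: {2,4,6} 3  {3,5,6} 1  {4,5,6} 3
  4 to go: {1,3,5,6} 1  {2,4,5,6} 6  {3,4,5,6} 4
  5 to go: {0,1,3,5,6} 1  {1,3,4,5,6} 5  {2,3,4,5,6} 10
  if 0:c drops first: 15 orders
  if 2:u drops first: 6 orders
heap linearizations: 21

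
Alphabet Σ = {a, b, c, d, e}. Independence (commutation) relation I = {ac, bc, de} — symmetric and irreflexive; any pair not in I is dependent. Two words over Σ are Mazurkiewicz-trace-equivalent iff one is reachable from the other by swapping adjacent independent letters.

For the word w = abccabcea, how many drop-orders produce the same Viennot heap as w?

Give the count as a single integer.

35

drop 0:a onto floor
drop 1:b onto {0:a}
drop 2:c onto floor
drop 3:c onto {2:c}
drop 4:a onto {1:b}
drop 5:b onto {4:a}
drop 6:c onto {3:c}
drop 7:e onto {5:b, 6:c}
drop 8:a onto {7:e}
ground layer = {0:a, 2:c}
drop-orders for the pieces not yet dropped (sum over which currently-grounded one goes next):
  1 to go: {8} 1
  2 to go: {7,8} 1
  3 to go: {5,7,8} 1  {6,7,8} 1
  4 to go: {3,6,7,8} 1  {4,5,7,8} 1  {5,6,7,8} 2
  5 to go: {1,4,5,7,8} 1  {2,3,6,7,8} 1  {3,5,6,7,8} 3  {4,5,6,7,8} 3
  6 to go: {0,1,4,5,7,8} 1  {1,4,5,6,7,8} 4  {2,3,5,6,7,8} 4  {3,4,5,6,7,8} 6
  7 to go: {0,1,4,5,6,7,8} 5  {1,3,4,5,6,7,8} 10  {2,3,4,5,6,7,8} 10
  if 0:a drops first: 20 orders
  if 2:c drops first: 15 orders
heap linearizations: 35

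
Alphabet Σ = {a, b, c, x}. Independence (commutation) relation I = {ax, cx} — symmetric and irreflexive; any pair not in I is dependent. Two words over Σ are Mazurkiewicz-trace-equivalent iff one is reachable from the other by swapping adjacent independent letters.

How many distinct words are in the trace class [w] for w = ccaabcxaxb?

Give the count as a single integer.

drop 0:c onto floor
drop 1:c onto {0:c}
drop 2:a onto {1:c}
drop 3:a onto {2:a}
drop 4:b onto {3:a}
drop 5:c onto {4:b}
drop 6:x onto {4:b}
drop 7:a onto {5:c}
drop 8:x onto {6:x}
drop 9:b onto {7:a, 8:x}
ground layer = {0:c}
drop-orders for the pieces not yet dropped (sum over which currently-grounded one goes next):
  1 to go: {9} 1
  2 to go: {7,9} 1  {8,9} 1
  3 to go: {5,7,9} 1  {6,8,9} 1  {7,8,9} 2
  4 to go: {5,7,8,9} 3  {6,7,8,9} 3
  5 to go: {5,6,7,8,9} 6
  6 to go: {4,5,6,7,8,9} 6
  7 to go: {3,4,5,6,7,8,9} 6
  8 to go: {2,3,4,5,6,7,8,9} 6
  if 0:c drops first: 6 orders

6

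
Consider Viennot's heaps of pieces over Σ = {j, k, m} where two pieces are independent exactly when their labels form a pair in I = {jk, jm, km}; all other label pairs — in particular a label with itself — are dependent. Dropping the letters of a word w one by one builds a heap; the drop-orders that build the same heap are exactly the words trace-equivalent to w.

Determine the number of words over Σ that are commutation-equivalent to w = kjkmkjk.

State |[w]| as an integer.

0(k) covers ∅
1(j) covers ∅
2(k) covers 0:k
3(m) covers ∅
4(k) covers 2:k
5(j) covers 1:j
6(k) covers 4:k
floor of heap: 0:k, 1:j, 3:m
completions by unplaced set U, small U first (add the entries for U minus each lowest piece of U):
  |U|=1: {3}:1  {5}:1  {6}:1
  |U|=2: {1,5}:1  {3,5}:2  {3,6}:2  {4,6}:1  {5,6}:2
  |U|=3: {1,3,5}:3  {1,5,6}:3  {2,4,6}:1  {3,4,6}:3  {3,5,6}:6  {4,5,6}:3
  |U|=4: {0,2,4,6}:1  {1,3,5,6}:12  {1,4,5,6}:6  {2,3,4,6}:4  {2,4,5,6}:4  {3,4,5,6}:12
  |U|=5: {0,2,3,4,6}:5  {0,2,4,5,6}:5  {1,2,4,5,6}:10  {1,3,4,5,6}:30  {2,3,4,5,6}:20
  start at 0(k): 60
  start at 1(j): 30
  start at 3(m): 15
sum over floor = 105

105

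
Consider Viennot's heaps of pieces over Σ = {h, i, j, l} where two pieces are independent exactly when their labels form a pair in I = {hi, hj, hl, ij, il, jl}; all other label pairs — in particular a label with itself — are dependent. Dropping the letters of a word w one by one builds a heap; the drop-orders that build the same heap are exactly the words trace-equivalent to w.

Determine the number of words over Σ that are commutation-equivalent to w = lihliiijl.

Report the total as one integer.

2520

piece 0:l — minimal
piece 1:i — minimal
piece 2:h — minimal
piece 3:l rests on {0:l}
piece 4:i rests on {1:i}
piece 5:i rests on {4:i}
piece 6:i rests on {5:i}
piece 7:j — minimal
piece 8:l rests on {3:l}
minimal pieces: {0:l, 1:i, 2:h, 7:j}
ways to finish when only these pieces remain (= sum over removing one remaining piece with nothing left below it):
  1 left: {2}→1  {6}→1  {7}→1  {8}→1
  2 left: {2,6}→2  {2,7}→2  {2,8}→2  {3,8}→1  {5,6}→1  {6,7}→2  {6,8}→2  {7,8}→2
  3 left: {0,3,8}→1  {2,3,8}→3  {2,5,6}→3  {2,6,7}→6  {2,6,8}→6  {2,7,8}→6  {3,6,8}→3  {3,7,8}→3  {4,5,6}→1  {5,6,7}→3  {5,6,8}→3  {6,7,8}→6
  4 left: {0,2,3,8}→4  {0,3,6,8}→4  {0,3,7,8}→4  {1,4,5,6}→1  {2,3,6,8}→12  {2,3,7,8}→12  {2,4,5,6}→4  {2,5,6,7}→12  {2,5,6,8}→12  {2,6,7,8}→24  {3,5,6,8}→6  {3,6,7,8}→12  {4,5,6,7}→4  {4,5,6,8}→4  {5,6,7,8}→12
  5 left: {0,2,3,6,8}→20  {0,2,3,7,8}→20  {0,3,5,6,8}→10  {0,3,6,7,8}→20  {1,2,4,5,6}→5  {1,4,5,6,7}→5  {1,4,5,6,8}→5  {2,3,5,6,8}→30  {2,3,6,7,8}→60  {2,4,5,6,7}→20  {2,4,5,6,8}→20  {2,5,6,7,8}→60  {3,4,5,6,8}→10  {3,5,6,7,8}→30  {4,5,6,7,8}→20
  6 left: {0,2,3,5,6,8}→60  {0,2,3,6,7,8}→120  {0,3,4,5,6,8}→20  {0,3,5,6,7,8}→60  {1,2,4,5,6,7}→30  {1,2,4,5,6,8}→30  {1,3,4,5,6,8}→15  {1,4,5,6,7,8}→30  {2,3,4,5,6,8}→60  {2,3,5,6,7,8}→180  {2,4,5,6,7,8}→120  {3,4,5,6,7,8}→60
  7 left: {0,1,3,4,5,6,8}→35  {0,2,3,4,5,6,8}→140  {0,2,3,5,6,7,8}→420  {0,3,4,5,6,7,8}→140  {1,2,3,4,5,6,8}→105  {1,2,4,5,6,7,8}→210  {1,3,4,5,6,7,8}→105  {2,3,4,5,6,7,8}→420
  placing 0:l first → 840 extensions
  placing 1:i first → 1120 extensions
  placing 2:h first → 280 extensions
  placing 7:j first → 280 extensions
total linear extensions = 2520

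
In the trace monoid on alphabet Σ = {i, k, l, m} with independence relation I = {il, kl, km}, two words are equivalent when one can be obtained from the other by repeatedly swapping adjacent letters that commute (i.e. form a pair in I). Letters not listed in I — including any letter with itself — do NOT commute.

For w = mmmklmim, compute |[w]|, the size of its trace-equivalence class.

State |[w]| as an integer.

6

piece 0:m — minimal
piece 1:m rests on {0:m}
piece 2:m rests on {1:m}
piece 3:k — minimal
piece 4:l rests on {2:m}
piece 5:m rests on {4:l}
piece 6:i rests on {3:k, 5:m}
piece 7:m rests on {6:i}
minimal pieces: {0:m, 3:k}
ways to finish when only these pieces remain (= sum over removing one remaining piece with nothing left below it):
  1 left: {7}→1
  2 left: {6,7}→1
  3 left: {3,6,7}→1  {5,6,7}→1
  4 left: {3,5,6,7}→2  {4,5,6,7}→1
  5 left: {2,4,5,6,7}→1  {3,4,5,6,7}→3
  6 left: {1,2,4,5,6,7}→1  {2,3,4,5,6,7}→4
  placing 0:m first → 5 extensions
  placing 3:k first → 1 extensions
total linear extensions = 6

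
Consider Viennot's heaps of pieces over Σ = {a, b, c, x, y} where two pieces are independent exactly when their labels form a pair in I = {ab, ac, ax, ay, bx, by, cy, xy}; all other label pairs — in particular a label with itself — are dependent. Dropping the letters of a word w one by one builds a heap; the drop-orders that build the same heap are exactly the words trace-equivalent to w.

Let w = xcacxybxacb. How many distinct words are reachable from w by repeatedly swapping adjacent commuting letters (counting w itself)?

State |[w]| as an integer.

1485

drop 0:x onto floor
drop 1:c onto {0:x}
drop 2:a onto floor
drop 3:c onto {1:c}
drop 4:x onto {3:c}
drop 5:y onto floor
drop 6:b onto {3:c}
drop 7:x onto {4:x}
drop 8:a onto {2:a}
drop 9:c onto {6:b, 7:x}
drop 10:b onto {9:c}
ground layer = {0:x, 2:a, 5:y}
drop-orders for the pieces not yet dropped (sum over which currently-grounded one goes next):
  1 to go: {5} 1  {8} 1  {10} 1
  2 to go: {2,8} 1  {5,8} 2  {5,10} 2  {8,10} 2  {9,10} 1
  3 to go: {2,5,8} 3  {2,8,10} 3  {5,8,10} 6  {5,9,10} 3  {6,9,10} 1  {7,9,10} 1  {8,9,10} 3
  4 to go: {2,5,8,10} 12  {2,8,9,10} 6  {4,7,9,10} 1  {5,6,9,10} 4  {5,7,9,10} 4  {5,8,9,10} 12  {6,7,9,10} 2  {6,8,9,10} 4  {7,8,9,10} 4
  5 to go: {2,5,8,9,10} 30  {2,6,8,9,10} 10  {2,7,8,9,10} 10  {4,5,7,9,10} 5  {4,6,7,9,10} 3  {4,7,8,9,10} 5  {5,6,7,9,10} 10  {5,6,8,9,10} 20  {5,7,8,9,10} 20  {6,7,8,9,10} 10
  6 to go: {2,4,7,8,9,10} 15  {2,5,6,8,9,10} 60  {2,5,7,8,9,10} 60  {2,6,7,8,9,10} 30  {3,4,6,7,9,10} 3  {4,5,6,7,9,10} 18  {4,5,7,8,9,10} 30  {4,6,7,8,9,10} 18  {5,6,7,8,9,10} 60
  7 to go: {1,3,4,6,7,9,10} 3  {2,4,5,7,8,9,10} 105  {2,4,6,7,8,9,10} 63  {2,5,6,7,8,9,10} 210  {3,4,5,6,7,9,10} 21  {3,4,6,7,8,9,10} 21  {4,5,6,7,8,9,10} 126
  8 to go: {0,1,3,4,6,7,9,10} 3  {1,3,4,5,6,7,9,10} 24  {1,3,4,6,7,8,9,10} 24  {2,3,4,6,7,8,9,10} 84  {2,4,5,6,7,8,9,10} 504  {3,4,5,6,7,8,9,10} 168
  9 to go: {0,1,3,4,5,6,7,9,10} 27  {0,1,3,4,6,7,8,9,10} 27  {1,2,3,4,6,7,8,9,10} 108  {1,3,4,5,6,7,8,9,10} 216  {2,3,4,5,6,7,8,9,10} 756
  if 0:x drops first: 1080 orders
  if 2:a drops first: 270 orders
  if 5:y drops first: 135 orders
heap linearizations: 1485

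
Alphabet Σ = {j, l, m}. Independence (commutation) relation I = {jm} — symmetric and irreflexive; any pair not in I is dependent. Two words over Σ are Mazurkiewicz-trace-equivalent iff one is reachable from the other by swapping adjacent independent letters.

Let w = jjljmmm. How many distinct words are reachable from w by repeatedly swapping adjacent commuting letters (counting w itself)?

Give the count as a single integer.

4

drop 0:j onto floor
drop 1:j onto {0:j}
drop 2:l onto {1:j}
drop 3:j onto {2:l}
drop 4:m onto {2:l}
drop 5:m onto {4:m}
drop 6:m onto {5:m}
ground layer = {0:j}
drop-orders for the pieces not yet dropped (sum over which currently-grounded one goes next):
  1 to go: {3} 1  {6} 1
  2 to go: {3,6} 2  {5,6} 1
  3 to go: {3,5,6} 3  {4,5,6} 1
  4 to go: {3,4,5,6} 4
  5 to go: {2,3,4,5,6} 4
  if 0:j drops first: 4 orders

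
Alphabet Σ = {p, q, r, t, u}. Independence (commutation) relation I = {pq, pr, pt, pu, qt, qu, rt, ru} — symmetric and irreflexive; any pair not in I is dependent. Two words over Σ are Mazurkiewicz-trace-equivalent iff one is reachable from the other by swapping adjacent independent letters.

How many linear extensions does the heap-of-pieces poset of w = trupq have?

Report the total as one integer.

0(t) covers ∅
1(r) covers ∅
2(u) covers 0:t
3(p) covers ∅
4(q) covers 1:r
floor of heap: 0:t, 1:r, 3:p
completions by unplaced set U, small U first (add the entries for U minus each lowest piece of U):
  |U|=1: {2}:1  {3}:1  {4}:1
  |U|=2: {0,2}:1  {1,4}:1  {2,3}:2  {2,4}:2  {3,4}:2
  |U|=3: {0,2,3}:3  {0,2,4}:3  {1,2,4}:3  {1,3,4}:3  {2,3,4}:6
  start at 0(t): 12
  start at 1(r): 12
  start at 3(p): 6
sum over floor = 30

30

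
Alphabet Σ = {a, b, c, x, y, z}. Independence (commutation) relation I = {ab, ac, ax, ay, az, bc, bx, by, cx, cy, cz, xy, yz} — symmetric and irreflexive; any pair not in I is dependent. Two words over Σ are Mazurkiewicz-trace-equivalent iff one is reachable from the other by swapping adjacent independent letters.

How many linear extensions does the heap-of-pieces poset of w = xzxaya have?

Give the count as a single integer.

0(x) covers ∅
1(z) covers 0:x
2(x) covers 1:z
3(a) covers ∅
4(y) covers ∅
5(a) covers 3:a
floor of heap: 0:x, 3:a, 4:y
completions by unplaced set U, small U first (add the entries for U minus each lowest piece of U):
  |U|=1: {2}:1  {4}:1  {5}:1
  |U|=2: {1,2}:1  {2,4}:2  {2,5}:2  {3,5}:1  {4,5}:2
  |U|=3: {0,1,2}:1  {1,2,4}:3  {1,2,5}:3  {2,3,5}:3  {2,4,5}:6  {3,4,5}:3
  |U|=4: {0,1,2,4}:4  {0,1,2,5}:4  {1,2,3,5}:6  {1,2,4,5}:12  {2,3,4,5}:12
  start at 0(x): 30
  start at 3(a): 20
  start at 4(y): 10
sum over floor = 60

60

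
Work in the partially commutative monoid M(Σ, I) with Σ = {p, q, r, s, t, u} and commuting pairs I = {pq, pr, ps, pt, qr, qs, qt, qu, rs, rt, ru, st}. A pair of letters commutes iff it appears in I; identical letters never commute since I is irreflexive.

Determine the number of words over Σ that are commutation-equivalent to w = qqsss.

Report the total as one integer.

10

#0=q has no predecessor
#1=q depends on [0:q]
#2=s has no predecessor
#3=s depends on [2:s]
#4=s depends on [3:s]
sources: [0:q, 2:s]
N(rest) = Σ N(rest − s) over sources s of rest; N(one piece) = 1:
  size 1 → [1]=1  [4]=1
  size 2 → [0,1]=1  [1,4]=2  [3,4]=1
  size 3 → [0,1,4]=3  [1,3,4]=3  [2,3,4]=1
  first=0(q) contributes 4
  first=2(s) contributes 6
|[w]| = 10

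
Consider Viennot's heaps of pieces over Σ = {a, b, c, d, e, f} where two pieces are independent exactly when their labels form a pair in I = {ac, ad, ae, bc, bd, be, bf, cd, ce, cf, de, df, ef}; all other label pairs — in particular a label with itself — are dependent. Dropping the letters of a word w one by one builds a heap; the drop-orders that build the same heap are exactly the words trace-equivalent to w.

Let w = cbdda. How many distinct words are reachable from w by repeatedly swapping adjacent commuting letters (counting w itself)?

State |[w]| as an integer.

30

piece 0:c — minimal
piece 1:b — minimal
piece 2:d — minimal
piece 3:d rests on {2:d}
piece 4:a rests on {1:b}
minimal pieces: {0:c, 1:b, 2:d}
ways to finish when only these pieces remain (= sum over removing one remaining piece with nothing left below it):
  1 left: {0}→1  {3}→1  {4}→1
  2 left: {0,3}→2  {0,4}→2  {1,4}→1  {2,3}→1  {3,4}→2
  3 left: {0,1,4}→3  {0,2,3}→3  {0,3,4}→6  {1,3,4}→3  {2,3,4}→3
  placing 0:c first → 6 extensions
  placing 1:b first → 12 extensions
  placing 2:d first → 12 extensions
total linear extensions = 30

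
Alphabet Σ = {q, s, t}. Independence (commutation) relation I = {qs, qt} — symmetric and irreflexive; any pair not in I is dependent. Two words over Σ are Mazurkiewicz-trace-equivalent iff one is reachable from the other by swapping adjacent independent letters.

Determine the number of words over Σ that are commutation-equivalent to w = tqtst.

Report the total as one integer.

#0=t has no predecessor
#1=q has no predecessor
#2=t depends on [0:t]
#3=s depends on [2:t]
#4=t depends on [3:s]
sources: [0:t, 1:q]
N(rest) = Σ N(rest − s) over sources s of rest; N(one piece) = 1:
  size 1 → [1]=1  [4]=1
  size 2 → [1,4]=2  [3,4]=1
  size 3 → [1,3,4]=3  [2,3,4]=1
  first=0(t) contributes 4
  first=1(q) contributes 1
|[w]| = 5

5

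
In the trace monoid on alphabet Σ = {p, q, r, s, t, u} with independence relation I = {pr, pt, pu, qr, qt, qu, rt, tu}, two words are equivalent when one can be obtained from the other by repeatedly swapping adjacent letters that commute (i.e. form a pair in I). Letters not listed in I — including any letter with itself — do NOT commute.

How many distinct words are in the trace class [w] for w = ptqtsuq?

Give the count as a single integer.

drop 0:p onto floor
drop 1:t onto floor
drop 2:q onto {0:p}
drop 3:t onto {1:t}
drop 4:s onto {2:q, 3:t}
drop 5:u onto {4:s}
drop 6:q onto {4:s}
ground layer = {0:p, 1:t}
drop-orders for the pieces not yet dropped (sum over which currently-grounded one goes next):
  1 to go: {5} 1  {6} 1
  2 to go: {5,6} 2
  3 to go: {4,5,6} 2
  4 to go: {2,4,5,6} 2  {3,4,5,6} 2
  5 to go: {0,2,4,5,6} 2  {1,3,4,5,6} 2  {2,3,4,5,6} 4
  if 0:p drops first: 6 orders
  if 1:t drops first: 6 orders
heap linearizations: 12

12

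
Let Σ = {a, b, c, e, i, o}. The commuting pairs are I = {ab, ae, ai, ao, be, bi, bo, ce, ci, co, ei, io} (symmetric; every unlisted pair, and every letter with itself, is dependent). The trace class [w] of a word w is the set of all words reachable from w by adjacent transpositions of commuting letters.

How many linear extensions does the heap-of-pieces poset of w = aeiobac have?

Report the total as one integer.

0(a) covers ∅
1(e) covers ∅
2(i) covers ∅
3(o) covers 1:e
4(b) covers ∅
5(a) covers 0:a
6(c) covers 4:b, 5:a
floor of heap: 0:a, 1:e, 2:i, 4:b
completions by unplaced set U, small U first (add the entries for U minus each lowest piece of U):
  |U|=1: {2}:1  {3}:1  {6}:1
  |U|=2: {1,3}:1  {2,3}:2  {2,6}:2  {3,6}:2  {4,6}:1  {5,6}:1
  |U|=3: {0,5,6}:1  {1,2,3}:3  {1,3,6}:3  {2,3,6}:6  {2,4,6}:3  {2,5,6}:3  {3,4,6}:3  {3,5,6}:3  {4,5,6}:2
  |U|=4: {0,2,5,6}:4  {0,3,5,6}:4  {0,4,5,6}:3  {1,2,3,6}:12  {1,3,4,6}:6  {1,3,5,6}:6  {2,3,4,6}:12  {2,3,5,6}:12  {2,4,5,6}:8  {3,4,5,6}:8
  |U|=5: {0,1,3,5,6}:10  {0,2,3,5,6}:20  {0,2,4,5,6}:15  {0,3,4,5,6}:15  {1,2,3,4,6}:30  {1,2,3,5,6}:30  {1,3,4,5,6}:20  {2,3,4,5,6}:40
  start at 0(a): 120
  start at 1(e): 90
  start at 2(i): 45
  start at 4(b): 60
sum over floor = 315

315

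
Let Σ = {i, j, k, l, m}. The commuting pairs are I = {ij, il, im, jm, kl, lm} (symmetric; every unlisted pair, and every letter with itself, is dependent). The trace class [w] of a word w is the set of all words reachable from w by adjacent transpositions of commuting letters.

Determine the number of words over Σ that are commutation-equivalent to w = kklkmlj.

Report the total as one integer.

0(k) covers ∅
1(k) covers 0:k
2(l) covers ∅
3(k) covers 1:k
4(m) covers 3:k
5(l) covers 2:l
6(j) covers 3:k, 5:l
floor of heap: 0:k, 2:l
completions by unplaced set U, small U first (add the entries for U minus each lowest piece of U):
  |U|=1: {4}:1  {6}:1
  |U|=2: {4,6}:2  {5,6}:1
  |U|=3: {2,5,6}:1  {3,4,6}:2  {4,5,6}:3
  |U|=4: {1,3,4,6}:2  {2,4,5,6}:4  {3,4,5,6}:5
  |U|=5: {0,1,3,4,6}:2  {1,3,4,5,6}:7  {2,3,4,5,6}:9
  start at 0(k): 16
  start at 2(l): 9
sum over floor = 25

25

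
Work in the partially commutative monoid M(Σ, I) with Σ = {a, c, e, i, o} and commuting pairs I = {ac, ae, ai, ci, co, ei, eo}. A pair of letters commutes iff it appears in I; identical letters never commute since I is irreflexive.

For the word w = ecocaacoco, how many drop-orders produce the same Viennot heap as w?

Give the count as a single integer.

drop 0:e onto floor
drop 1:c onto {0:e}
drop 2:o onto floor
drop 3:c onto {1:c}
drop 4:a onto {2:o}
drop 5:a onto {4:a}
drop 6:c onto {3:c}
drop 7:o onto {5:a}
drop 8:c onto {6:c}
drop 9:o onto {7:o}
ground layer = {0:e, 2:o}
drop-orders for the pieces not yet dropped (sum over which currently-grounded one goes next):
  1 to go: {8} 1  {9} 1
  2 to go: {6,8} 1  {7,9} 1  {8,9} 2
  3 to go: {3,6,8} 1  {5,7,9} 1  {6,8,9} 3  {7,8,9} 3
  4 to go: {1,3,6,8} 1  {3,6,8,9} 4  {4,5,7,9} 1  {5,7,8,9} 4  {6,7,8,9} 6
  5 to go: {0,1,3,6,8} 1  {1,3,6,8,9} 5  {2,4,5,7,9} 1  {3,6,7,8,9} 10  {4,5,7,8,9} 5  {5,6,7,8,9} 10
  6 to go: {0,1,3,6,8,9} 6  {1,3,6,7,8,9} 15  {2,4,5,7,8,9} 6  {3,5,6,7,8,9} 20  {4,5,6,7,8,9} 15
  7 to go: {0,1,3,6,7,8,9} 21  {1,3,5,6,7,8,9} 35  {2,4,5,6,7,8,9} 21  {3,4,5,6,7,8,9} 35
  8 to go: {0,1,3,5,6,7,8,9} 56  {1,3,4,5,6,7,8,9} 70  {2,3,4,5,6,7,8,9} 56
  if 0:e drops first: 126 orders
  if 2:o drops first: 126 orders
heap linearizations: 252

252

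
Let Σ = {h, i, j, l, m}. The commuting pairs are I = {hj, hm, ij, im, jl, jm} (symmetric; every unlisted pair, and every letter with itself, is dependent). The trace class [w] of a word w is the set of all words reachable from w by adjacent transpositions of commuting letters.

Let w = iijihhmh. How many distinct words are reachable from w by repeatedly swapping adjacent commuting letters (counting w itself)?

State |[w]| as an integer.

drop 0:i onto floor
drop 1:i onto {0:i}
drop 2:j onto floor
drop 3:i onto {1:i}
drop 4:h onto {3:i}
drop 5:h onto {4:h}
drop 6:m onto floor
drop 7:h onto {5:h}
ground layer = {0:i, 2:j, 6:m}
drop-orders for the pieces not yet dropped (sum over which currently-grounded one goes next):
  1 to go: {2} 1  {6} 1  {7} 1
  2 to go: {2,6} 2  {2,7} 2  {5,7} 1  {6,7} 2
  3 to go: {2,5,7} 3  {2,6,7} 6  {4,5,7} 1  {5,6,7} 3
  4 to go: {2,4,5,7} 4  {2,5,6,7} 12  {3,4,5,7} 1  {4,5,6,7} 4
  5 to go: {1,3,4,5,7} 1  {2,3,4,5,7} 5  {2,4,5,6,7} 20  {3,4,5,6,7} 5
  6 to go: {0,1,3,4,5,7} 1  {1,2,3,4,5,7} 6  {1,3,4,5,6,7} 6  {2,3,4,5,6,7} 30
  if 0:i drops first: 42 orders
  if 2:j drops first: 7 orders
  if 6:m drops first: 7 orders
heap linearizations: 56

56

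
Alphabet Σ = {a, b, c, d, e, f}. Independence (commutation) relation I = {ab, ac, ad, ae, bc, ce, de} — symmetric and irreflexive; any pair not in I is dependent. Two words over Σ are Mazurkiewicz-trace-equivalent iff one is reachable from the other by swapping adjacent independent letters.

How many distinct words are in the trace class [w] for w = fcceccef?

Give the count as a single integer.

piece 0:f — minimal
piece 1:c rests on {0:f}
piece 2:c rests on {1:c}
piece 3:e rests on {0:f}
piece 4:c rests on {2:c}
piece 5:c rests on {4:c}
piece 6:e rests on {3:e}
piece 7:f rests on {5:c, 6:e}
minimal pieces: {0:f}
ways to finish when only these pieces remain (= sum over removing one remaining piece with nothing left below it):
  1 left: {7}→1
  2 left: {5,7}→1  {6,7}→1
  3 left: {3,6,7}→1  {4,5,7}→1  {5,6,7}→2
  4 left: {2,4,5,7}→1  {3,5,6,7}→3  {4,5,6,7}→3
  5 left: {1,2,4,5,7}→1  {2,4,5,6,7}→4  {3,4,5,6,7}→6
  6 left: {1,2,4,5,6,7}→5  {2,3,4,5,6,7}→10
  placing 0:f first → 15 extensions

15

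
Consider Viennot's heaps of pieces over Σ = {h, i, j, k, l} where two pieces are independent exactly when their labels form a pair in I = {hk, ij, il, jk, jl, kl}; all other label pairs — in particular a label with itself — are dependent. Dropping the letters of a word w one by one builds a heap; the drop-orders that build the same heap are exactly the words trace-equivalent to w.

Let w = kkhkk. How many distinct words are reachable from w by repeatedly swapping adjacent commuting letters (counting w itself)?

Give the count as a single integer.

5

0(k) covers ∅
1(k) covers 0:k
2(h) covers ∅
3(k) covers 1:k
4(k) covers 3:k
floor of heap: 0:k, 2:h
completions by unplaced set U, small U first (add the entries for U minus each lowest piece of U):
  |U|=1: {2}:1  {4}:1
  |U|=2: {2,4}:2  {3,4}:1
  |U|=3: {1,3,4}:1  {2,3,4}:3
  start at 0(k): 4
  start at 2(h): 1
sum over floor = 5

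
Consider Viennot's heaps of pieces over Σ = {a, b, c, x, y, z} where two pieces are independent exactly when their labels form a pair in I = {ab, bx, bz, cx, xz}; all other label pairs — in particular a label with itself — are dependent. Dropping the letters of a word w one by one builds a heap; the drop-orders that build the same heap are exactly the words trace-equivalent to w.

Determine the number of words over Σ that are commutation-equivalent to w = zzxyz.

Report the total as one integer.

3

piece 0:z — minimal
piece 1:z rests on {0:z}
piece 2:x — minimal
piece 3:y rests on {1:z, 2:x}
piece 4:z rests on {3:y}
minimal pieces: {0:z, 2:x}
ways to finish when only these pieces remain (= sum over removing one remaining piece with nothing left below it):
  1 left: {4}→1
  2 left: {3,4}→1
  3 left: {1,3,4}→1  {2,3,4}→1
  placing 0:z first → 2 extensions
  placing 2:x first → 1 extensions
total linear extensions = 3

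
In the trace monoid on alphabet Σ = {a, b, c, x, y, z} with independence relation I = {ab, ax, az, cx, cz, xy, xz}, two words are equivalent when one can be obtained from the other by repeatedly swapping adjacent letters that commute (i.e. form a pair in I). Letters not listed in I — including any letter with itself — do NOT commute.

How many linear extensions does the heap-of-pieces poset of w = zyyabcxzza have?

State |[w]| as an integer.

piece 0:z — minimal
piece 1:y rests on {0:z}
piece 2:y rests on {1:y}
piece 3:a rests on {2:y}
piece 4:b rests on {2:y}
piece 5:c rests on {3:a, 4:b}
piece 6:x rests on {4:b}
piece 7:z rests on {4:b}
piece 8:z rests on {7:z}
piece 9:a rests on {5:c}
minimal pieces: {0:z}
ways to finish when only these pieces remain (= sum over removing one remaining piece with nothing left below it):
  1 left: {6}→1  {8}→1  {9}→1
  2 left: {5,9}→1  {6,8}→2  {6,9}→2  {7,8}→1  {8,9}→2
  3 left: {3,5,9}→1  {5,6,9}→3  {5,8,9}→3  {6,7,8}→3  {6,8,9}→6  {7,8,9}→3
  4 left: {3,5,6,9}→4  {3,5,8,9}→4  {5,6,8,9}→12  {5,7,8,9}→6  {6,7,8,9}→12
  5 left: {3,5,6,8,9}→20  {3,5,7,8,9}→10  {5,6,7,8,9}→30
  6 left: {3,5,6,7,8,9}→60  {4,5,6,7,8,9}→30
  7 left: {3,4,5,6,7,8,9}→90
  8 left: {2,3,4,5,6,7,8,9}→90
  placing 0:z first → 90 extensions

90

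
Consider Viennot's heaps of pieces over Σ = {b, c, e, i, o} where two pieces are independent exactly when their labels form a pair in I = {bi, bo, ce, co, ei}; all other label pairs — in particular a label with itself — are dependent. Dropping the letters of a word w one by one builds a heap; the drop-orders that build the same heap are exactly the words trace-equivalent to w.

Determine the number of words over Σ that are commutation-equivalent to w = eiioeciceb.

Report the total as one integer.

54

#0=e has no predecessor
#1=i has no predecessor
#2=i depends on [1:i]
#3=o depends on [0:e, 2:i]
#4=e depends on [3:o]
#5=c depends on [2:i]
#6=i depends on [3:o, 5:c]
#7=c depends on [6:i]
#8=e depends on [4:e]
#9=b depends on [7:c, 8:e]
sources: [0:e, 1:i]
N(rest) = Σ N(rest − s) over sources s of rest; N(one piece) = 1:
  size 1 → [9]=1
  size 2 → [7,9]=1  [8,9]=1
  size 3 → [4,8,9]=1  [6,7,9]=1  [7,8,9]=2
  size 4 → [4,7,8,9]=3  [5,6,7,9]=1  [6,7,8,9]=3
  size 5 → [4,6,7,8,9]=6  [5,6,7,8,9]=4
  size 6 → [3,4,6,7,8,9]=6  [4,5,6,7,8,9]=10
  size 7 → [0,3,4,6,7,8,9]=6  [3,4,5,6,7,8,9]=16
  size 8 → [0,3,4,5,6,7,8,9]=22  [2,3,4,5,6,7,8,9]=16
  first=0(e) contributes 16
  first=1(i) contributes 38
|[w]| = 54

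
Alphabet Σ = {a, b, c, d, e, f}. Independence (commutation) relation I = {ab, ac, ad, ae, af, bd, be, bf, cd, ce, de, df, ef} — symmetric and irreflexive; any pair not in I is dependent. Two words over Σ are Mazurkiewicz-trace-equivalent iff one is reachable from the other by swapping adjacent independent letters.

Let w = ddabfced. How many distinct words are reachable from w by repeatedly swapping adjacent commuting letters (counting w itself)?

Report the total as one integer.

2240

drop 0:d onto floor
drop 1:d onto {0:d}
drop 2:a onto floor
drop 3:b onto floor
drop 4:f onto floor
drop 5:c onto {3:b, 4:f}
drop 6:e onto floor
drop 7:d onto {1:d}
ground layer = {0:d, 2:a, 3:b, 4:f, 6:e}
drop-orders for the pieces not yet dropped (sum over which currently-grounded one goes next):
  1 to go: {2} 1  {5} 1  {6} 1  {7} 1
  2 to go: {1,7} 1  {2,5} 2  {2,6} 2  {2,7} 2  {3,5} 1  {4,5} 1  {5,6} 2  {5,7} 2  {6,7} 2
  3 to go: {0,1,7} 1  {1,2,7} 3  {1,5,7} 3  {1,6,7} 3  {2,3,5} 3  {2,4,5} 3  {2,5,6} 6  {2,5,7} 6  {2,6,7} 6  {3,4,5} 2  {3,5,6} 3  {3,5,7} 3  {4,5,6} 3  {4,5,7} 3  {5,6,7} 6
  4 to go: {0,1,2,7} 4  {0,1,5,7} 4  {0,1,6,7} 4  {1,2,5,7} 12  {1,2,6,7} 12  {1,3,5,7} 6  {1,4,5,7} 6  {1,5,6,7} 12  {2,3,4,5} 8  {2,3,5,6} 12  {2,3,5,7} 12  {2,4,5,6} 12  {2,4,5,7} 12  {2,5,6,7} 24  {3,4,5,6} 8  {3,4,5,7} 8  {3,5,6,7} 12  {4,5,6,7} 12
  5 to go: {0,1,2,5,7} 20  {0,1,2,6,7} 20  {0,1,3,5,7} 10  {0,1,4,5,7} 10  {0,1,5,6,7} 20  {1,2,3,5,7} 30  {1,2,4,5,7} 30  {1,2,5,6,7} 60  {1,3,4,5,7} 20  {1,3,5,6,7} 30  {1,4,5,6,7} 30  {2,3,4,5,6} 40  {2,3,4,5,7} 40  {2,3,5,6,7} 60  {2,4,5,6,7} 60  {3,4,5,6,7} 40
  6 to go: {0,1,2,3,5,7} 60  {0,1,2,4,5,7} 60  {0,1,2,5,6,7} 120  {0,1,3,4,5,7} 40  {0,1,3,5,6,7} 60  {0,1,4,5,6,7} 60  {1,2,3,4,5,7} 120  {1,2,3,5,6,7} 180  {1,2,4,5,6,7} 180  {1,3,4,5,6,7} 120  {2,3,4,5,6,7} 240
  if 0:d drops first: 840 orders
  if 2:a drops first: 280 orders
  if 3:b drops first: 420 orders
  if 4:f drops first: 420 orders
  if 6:e drops first: 280 orders
heap linearizations: 2240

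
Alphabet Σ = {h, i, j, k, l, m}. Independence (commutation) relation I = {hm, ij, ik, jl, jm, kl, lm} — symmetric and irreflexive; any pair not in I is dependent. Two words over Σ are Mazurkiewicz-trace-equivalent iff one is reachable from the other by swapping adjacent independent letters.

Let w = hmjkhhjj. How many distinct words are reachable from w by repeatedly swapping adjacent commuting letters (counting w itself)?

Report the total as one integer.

0(h) covers ∅
1(m) covers ∅
2(j) covers 0:h
3(k) covers 1:m, 2:j
4(h) covers 3:k
5(h) covers 4:h
6(j) covers 5:h
7(j) covers 6:j
floor of heap: 0:h, 1:m
completions by unplaced set U, small U first (add the entries for U minus each lowest piece of U):
  |U|=1: {7}:1
  |U|=2: {6,7}:1
  |U|=3: {5,6,7}:1
  |U|=4: {4,5,6,7}:1
  |U|=5: {3,4,5,6,7}:1
  |U|=6: {1,3,4,5,6,7}:1  {2,3,4,5,6,7}:1
  start at 0(h): 2
  start at 1(m): 1
sum over floor = 3

3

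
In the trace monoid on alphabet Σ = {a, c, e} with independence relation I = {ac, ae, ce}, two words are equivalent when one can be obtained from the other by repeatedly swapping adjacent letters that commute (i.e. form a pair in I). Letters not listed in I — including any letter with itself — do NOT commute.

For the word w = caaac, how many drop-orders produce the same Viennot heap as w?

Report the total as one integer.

drop 0:c onto floor
drop 1:a onto floor
drop 2:a onto {1:a}
drop 3:a onto {2:a}
drop 4:c onto {0:c}
ground layer = {0:c, 1:a}
drop-orders for the pieces not yet dropped (sum over which currently-grounded one goes next):
  1 to go: {3} 1  {4} 1
  2 to go: {0,4} 1  {2,3} 1  {3,4} 2
  3 to go: {0,3,4} 3  {1,2,3} 1  {2,3,4} 3
  if 0:c drops first: 4 orders
  if 1:a drops first: 6 orders
heap linearizations: 10

10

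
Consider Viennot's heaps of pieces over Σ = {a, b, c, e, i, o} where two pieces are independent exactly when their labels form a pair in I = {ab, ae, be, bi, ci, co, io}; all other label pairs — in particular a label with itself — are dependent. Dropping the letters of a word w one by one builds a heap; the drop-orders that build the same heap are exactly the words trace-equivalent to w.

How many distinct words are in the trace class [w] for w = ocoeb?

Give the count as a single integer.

6

0(o) covers ∅
1(c) covers ∅
2(o) covers 0:o
3(e) covers 1:c, 2:o
4(b) covers 1:c, 2:o
floor of heap: 0:o, 1:c
completions by unplaced set U, small U first (add the entries for U minus each lowest piece of U):
  |U|=1: {3}:1  {4}:1
  |U|=2: {3,4}:2
  |U|=3: {1,3,4}:2  {2,3,4}:2
  start at 0(o): 4
  start at 1(c): 2
sum over floor = 6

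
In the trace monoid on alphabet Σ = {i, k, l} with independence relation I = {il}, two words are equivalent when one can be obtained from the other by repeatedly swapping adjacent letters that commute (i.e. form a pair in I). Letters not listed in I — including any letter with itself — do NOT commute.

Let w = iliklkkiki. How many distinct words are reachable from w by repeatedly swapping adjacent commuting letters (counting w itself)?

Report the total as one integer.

piece 0:i — minimal
piece 1:l — minimal
piece 2:i rests on {0:i}
piece 3:k rests on {1:l, 2:i}
piece 4:l rests on {3:k}
piece 5:k rests on {4:l}
piece 6:k rests on {5:k}
piece 7:i rests on {6:k}
piece 8:k rests on {7:i}
piece 9:i rests on {8:k}
minimal pieces: {0:i, 1:l}
ways to finish when only these pieces remain (= sum over removing one remaining piece with nothing left below it):
  1 left: {9}→1
  2 left: {8,9}→1
  3 left: {7,8,9}→1
  4 left: {6,7,8,9}→1
  5 left: {5,6,7,8,9}→1
  6 left: {4,5,6,7,8,9}→1
  7 left: {3,4,5,6,7,8,9}→1
  8 left: {1,3,4,5,6,7,8,9}→1  {2,3,4,5,6,7,8,9}→1
  placing 0:i first → 2 extensions
  placing 1:l first → 1 extensions
total linear extensions = 3

3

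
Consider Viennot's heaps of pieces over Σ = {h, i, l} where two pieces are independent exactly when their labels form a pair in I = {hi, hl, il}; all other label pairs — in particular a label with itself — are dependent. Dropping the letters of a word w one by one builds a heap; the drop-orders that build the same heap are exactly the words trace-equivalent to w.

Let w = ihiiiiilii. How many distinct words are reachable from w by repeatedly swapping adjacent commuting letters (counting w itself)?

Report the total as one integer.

drop 0:i onto floor
drop 1:h onto floor
drop 2:i onto {0:i}
drop 3:i onto {2:i}
drop 4:i onto {3:i}
drop 5:i onto {4:i}
drop 6:i onto {5:i}
drop 7:l onto floor
drop 8:i onto {6:i}
drop 9:i onto {8:i}
ground layer = {0:i, 1:h, 7:l}
drop-orders for the pieces not yet dropped (sum over which currently-grounded one goes next):
  1 to go: {1} 1  {7} 1  {9} 1
  2 to go: {1,7} 2  {1,9} 2  {7,9} 2  {8,9} 1
  3 to go: {1,7,9} 6  {1,8,9} 3  {6,8,9} 1  {7,8,9} 3
  4 to go: {1,6,8,9} 4  {1,7,8,9} 12  {5,6,8,9} 1  {6,7,8,9} 4
  5 to go: {1,5,6,8,9} 5  {1,6,7,8,9} 20  {4,5,6,8,9} 1  {5,6,7,8,9} 5
  6 to go: {1,4,5,6,8,9} 6  {1,5,6,7,8,9} 30  {3,4,5,6,8,9} 1  {4,5,6,7,8,9} 6
  7 to go: {1,3,4,5,6,8,9} 7  {1,4,5,6,7,8,9} 42  {2,3,4,5,6,8,9} 1  {3,4,5,6,7,8,9} 7
  8 to go: {0,2,3,4,5,6,8,9} 1  {1,2,3,4,5,6,8,9} 8  {1,3,4,5,6,7,8,9} 56  {2,3,4,5,6,7,8,9} 8
  if 0:i drops first: 72 orders
  if 1:h drops first: 9 orders
  if 7:l drops first: 9 orders
heap linearizations: 90

90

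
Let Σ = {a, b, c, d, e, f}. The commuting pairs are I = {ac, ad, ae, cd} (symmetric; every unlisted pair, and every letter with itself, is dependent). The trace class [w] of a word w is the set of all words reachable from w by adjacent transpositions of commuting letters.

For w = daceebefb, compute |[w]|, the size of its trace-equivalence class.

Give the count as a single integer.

10

#0=d has no predecessor
#1=a has no predecessor
#2=c has no predecessor
#3=e depends on [0:d, 2:c]
#4=e depends on [3:e]
#5=b depends on [1:a, 4:e]
#6=e depends on [5:b]
#7=f depends on [6:e]
#8=b depends on [7:f]
sources: [0:d, 1:a, 2:c]
N(rest) = Σ N(rest − s) over sources s of rest; N(one piece) = 1:
  size 1 → [8]=1
  size 2 → [7,8]=1
  size 3 → [6,7,8]=1
  size 4 → [5,6,7,8]=1
  size 5 → [1,5,6,7,8]=1  [4,5,6,7,8]=1
  size 6 → [1,4,5,6,7,8]=2  [3,4,5,6,7,8]=1
  size 7 → [0,3,4,5,6,7,8]=1  [1,3,4,5,6,7,8]=3  [2,3,4,5,6,7,8]=1
  first=0(d) contributes 4
  first=1(a) contributes 2
  first=2(c) contributes 4
|[w]| = 10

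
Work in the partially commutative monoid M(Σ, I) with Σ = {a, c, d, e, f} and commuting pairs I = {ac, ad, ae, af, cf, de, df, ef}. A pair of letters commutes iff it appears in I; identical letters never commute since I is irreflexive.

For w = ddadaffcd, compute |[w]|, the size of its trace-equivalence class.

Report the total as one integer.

#0=d has no predecessor
#1=d depends on [0:d]
#2=a has no predecessor
#3=d depends on [1:d]
#4=a depends on [2:a]
#5=f has no predecessor
#6=f depends on [5:f]
#7=c depends on [3:d]
#8=d depends on [7:c]
sources: [0:d, 2:a, 5:f]
N(rest) = Σ N(rest − s) over sources s of rest; N(one piece) = 1:
  size 1 → [4]=1  [6]=1  [8]=1
  size 2 → [2,4]=1  [4,6]=2  [4,8]=2  [5,6]=1  [6,8]=2  [7,8]=1
  size 3 → [2,4,6]=3  [2,4,8]=3  [3,7,8]=1  [4,5,6]=3  [4,6,8]=6  [4,7,8]=3  [5,6,8]=3  [6,7,8]=3
  size 4 → [1,3,7,8]=1  [2,4,5,6]=6  [2,4,6,8]=12  [2,4,7,8]=6  [3,4,7,8]=4  [3,6,7,8]=4  [4,5,6,8]=12  [4,6,7,8]=12  [5,6,7,8]=6
  size 5 → [0,1,3,7,8]=1  [1,3,4,7,8]=5  [1,3,6,7,8]=5  [2,3,4,7,8]=10  [2,4,5,6,8]=30  [2,4,6,7,8]=30  [3,4,6,7,8]=20  [3,5,6,7,8]=10  [4,5,6,7,8]=30
  size 6 → [0,1,3,4,7,8]=6  [0,1,3,6,7,8]=6  [1,2,3,4,7,8]=15  [1,3,4,6,7,8]=30  [1,3,5,6,7,8]=15  [2,3,4,6,7,8]=60  [2,4,5,6,7,8]=90  [3,4,5,6,7,8]=60
  size 7 → [0,1,2,3,4,7,8]=21  [0,1,3,4,6,7,8]=42  [0,1,3,5,6,7,8]=21  [1,2,3,4,6,7,8]=105  [1,3,4,5,6,7,8]=105  [2,3,4,5,6,7,8]=210
  first=0(d) contributes 420
  first=2(a) contributes 168
  first=5(f) contributes 168
|[w]| = 756

756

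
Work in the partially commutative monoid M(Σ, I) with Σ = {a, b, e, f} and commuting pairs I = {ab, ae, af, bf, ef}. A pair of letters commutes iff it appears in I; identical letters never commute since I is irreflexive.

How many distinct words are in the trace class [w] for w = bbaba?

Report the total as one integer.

10

0(b) covers ∅
1(b) covers 0:b
2(a) covers ∅
3(b) covers 1:b
4(a) covers 2:a
floor of heap: 0:b, 2:a
completions by unplaced set U, small U first (add the entries for U minus each lowest piece of U):
  |U|=1: {3}:1  {4}:1
  |U|=2: {1,3}:1  {2,4}:1  {3,4}:2
  |U|=3: {0,1,3}:1  {1,3,4}:3  {2,3,4}:3
  start at 0(b): 6
  start at 2(a): 4
sum over floor = 10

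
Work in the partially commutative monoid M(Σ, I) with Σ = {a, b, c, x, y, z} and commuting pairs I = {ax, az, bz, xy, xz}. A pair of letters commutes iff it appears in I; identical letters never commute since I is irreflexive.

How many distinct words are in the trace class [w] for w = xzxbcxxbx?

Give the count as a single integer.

4

0(x) covers ∅
1(z) covers ∅
2(x) covers 0:x
3(b) covers 2:x
4(c) covers 1:z, 3:b
5(x) covers 4:c
6(x) covers 5:x
7(b) covers 6:x
8(x) covers 7:b
floor of heap: 0:x, 1:z
completions by unplaced set U, small U first (add the entries for U minus each lowest piece of U):
  |U|=1: {8}:1
  |U|=2: {7,8}:1
  |U|=3: {6,7,8}:1
  |U|=4: {5,6,7,8}:1
  |U|=5: {4,5,6,7,8}:1
  |U|=6: {1,4,5,6,7,8}:1  {3,4,5,6,7,8}:1
  |U|=7: {1,3,4,5,6,7,8}:2  {2,3,4,5,6,7,8}:1
  start at 0(x): 3
  start at 1(z): 1
sum over floor = 4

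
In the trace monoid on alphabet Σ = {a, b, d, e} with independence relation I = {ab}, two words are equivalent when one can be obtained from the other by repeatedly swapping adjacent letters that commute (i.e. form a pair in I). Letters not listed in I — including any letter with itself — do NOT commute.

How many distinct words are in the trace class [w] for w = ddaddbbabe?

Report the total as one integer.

4

piece 0:d — minimal
piece 1:d rests on {0:d}
piece 2:a rests on {1:d}
piece 3:d rests on {2:a}
piece 4:d rests on {3:d}
piece 5:b rests on {4:d}
piece 6:b rests on {5:b}
piece 7:a rests on {4:d}
piece 8:b rests on {6:b}
piece 9:e rests on {7:a, 8:b}
minimal pieces: {0:d}
ways to finish when only these pieces remain (= sum over removing one remaining piece with nothing left below it):
  1 left: {9}→1
  2 left: {7,9}→1  {8,9}→1
  3 left: {6,8,9}→1  {7,8,9}→2
  4 left: {5,6,8,9}→1  {6,7,8,9}→3
  5 left: {5,6,7,8,9}→4
  6 left: {4,5,6,7,8,9}→4
  7 left: {3,4,5,6,7,8,9}→4
  8 left: {2,3,4,5,6,7,8,9}→4
  placing 0:d first → 4 extensions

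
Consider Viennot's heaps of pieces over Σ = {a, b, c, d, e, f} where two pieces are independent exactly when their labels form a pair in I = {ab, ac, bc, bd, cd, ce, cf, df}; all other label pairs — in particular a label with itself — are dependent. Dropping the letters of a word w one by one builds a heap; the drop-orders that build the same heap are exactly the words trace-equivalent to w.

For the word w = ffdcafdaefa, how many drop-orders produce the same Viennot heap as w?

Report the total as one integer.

drop 0:f onto floor
drop 1:f onto {0:f}
drop 2:d onto floor
drop 3:c onto floor
drop 4:a onto {1:f, 2:d}
drop 5:f onto {4:a}
drop 6:d onto {4:a}
drop 7:a onto {5:f, 6:d}
drop 8:e onto {7:a}
drop 9:f onto {8:e}
drop 10:a onto {9:f}
ground layer = {0:f, 2:d, 3:c}
drop-orders for the pieces not yet dropped (sum over which currently-grounded one goes next):
  1 to go: {3} 1  {10} 1
  2 to go: {3,10} 2  {9,10} 1
  3 to go: {3,9,10} 3  {8,9,10} 1
  4 to go: {3,8,9,10} 4  {7,8,9,10} 1
  5 to go: {3,7,8,9,10} 5  {5,7,8,9,10} 1  {6,7,8,9,10} 1
  6 to go: {3,5,7,8,9,10} 6  {3,6,7,8,9,10} 6  {5,6,7,8,9,10} 2
  7 to go: {3,5,6,7,8,9,10} 14  {4,5,6,7,8,9,10} 2
  8 to go: {1,4,5,6,7,8,9,10} 2  {2,4,5,6,7,8,9,10} 2  {3,4,5,6,7,8,9,10} 16
  9 to go: {0,1,4,5,6,7,8,9,10} 2  {1,2,4,5,6,7,8,9,10} 4  {1,3,4,5,6,7,8,9,10} 18  {2,3,4,5,6,7,8,9,10} 18
  if 0:f drops first: 40 orders
  if 2:d drops first: 20 orders
  if 3:c drops first: 6 orders
heap linearizations: 66

66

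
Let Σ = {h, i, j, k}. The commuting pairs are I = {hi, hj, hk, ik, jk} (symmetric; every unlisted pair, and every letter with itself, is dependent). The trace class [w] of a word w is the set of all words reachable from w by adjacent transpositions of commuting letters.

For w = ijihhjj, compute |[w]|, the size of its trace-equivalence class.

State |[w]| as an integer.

21

#0=i has no predecessor
#1=j depends on [0:i]
#2=i depends on [1:j]
#3=h has no predecessor
#4=h depends on [3:h]
#5=j depends on [2:i]
#6=j depends on [5:j]
sources: [0:i, 3:h]
N(rest) = Σ N(rest − s) over sources s of rest; N(one piece) = 1:
  size 1 → [4]=1  [6]=1
  size 2 → [3,4]=1  [4,6]=2  [5,6]=1
  size 3 → [2,5,6]=1  [3,4,6]=3  [4,5,6]=3
  size 4 → [1,2,5,6]=1  [2,4,5,6]=4  [3,4,5,6]=6
  size 5 → [0,1,2,5,6]=1  [1,2,4,5,6]=5  [2,3,4,5,6]=10
  first=0(i) contributes 15
  first=3(h) contributes 6
|[w]| = 21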